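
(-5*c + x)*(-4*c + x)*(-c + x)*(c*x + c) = -20*c^4*x - 20*c^4 + 29*c^3*x^2 + 29*c^3*x - 10*c^2*x^3 - 10*c^2*x^2 + c*x^4 + c*x^3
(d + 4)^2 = d^2 + 8*d + 16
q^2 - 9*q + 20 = (q - 5)*(q - 4)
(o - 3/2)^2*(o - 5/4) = o^3 - 17*o^2/4 + 6*o - 45/16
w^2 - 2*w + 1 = (w - 1)^2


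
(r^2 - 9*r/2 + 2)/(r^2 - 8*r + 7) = (r^2 - 9*r/2 + 2)/(r^2 - 8*r + 7)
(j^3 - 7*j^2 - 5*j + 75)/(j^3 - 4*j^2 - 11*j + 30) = (j - 5)/(j - 2)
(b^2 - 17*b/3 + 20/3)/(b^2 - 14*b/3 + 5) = (b - 4)/(b - 3)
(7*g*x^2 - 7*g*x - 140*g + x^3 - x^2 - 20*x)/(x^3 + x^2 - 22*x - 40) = (7*g + x)/(x + 2)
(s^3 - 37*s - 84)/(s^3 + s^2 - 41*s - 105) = (s + 4)/(s + 5)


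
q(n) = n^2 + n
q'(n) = 2*n + 1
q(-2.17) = 2.54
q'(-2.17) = -3.34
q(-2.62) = 4.24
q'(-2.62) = -4.24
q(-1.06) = 0.06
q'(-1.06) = -1.12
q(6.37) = 46.95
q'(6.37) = 13.74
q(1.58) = 4.08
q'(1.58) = 4.16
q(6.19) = 44.51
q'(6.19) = 13.38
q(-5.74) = 27.21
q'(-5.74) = -10.48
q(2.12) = 6.61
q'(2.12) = 5.24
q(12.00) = 156.00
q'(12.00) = 25.00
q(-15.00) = 210.00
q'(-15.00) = -29.00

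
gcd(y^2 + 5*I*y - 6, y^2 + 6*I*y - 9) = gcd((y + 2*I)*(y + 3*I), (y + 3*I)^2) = y + 3*I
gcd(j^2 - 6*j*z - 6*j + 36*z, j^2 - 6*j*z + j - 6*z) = -j + 6*z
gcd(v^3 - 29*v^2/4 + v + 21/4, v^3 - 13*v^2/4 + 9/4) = v^2 - v/4 - 3/4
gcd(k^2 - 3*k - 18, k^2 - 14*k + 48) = k - 6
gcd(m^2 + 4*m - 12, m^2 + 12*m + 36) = m + 6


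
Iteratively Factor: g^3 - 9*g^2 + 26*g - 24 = (g - 3)*(g^2 - 6*g + 8) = (g - 3)*(g - 2)*(g - 4)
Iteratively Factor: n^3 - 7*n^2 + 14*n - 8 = (n - 1)*(n^2 - 6*n + 8) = (n - 2)*(n - 1)*(n - 4)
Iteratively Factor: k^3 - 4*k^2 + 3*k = (k)*(k^2 - 4*k + 3) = k*(k - 1)*(k - 3)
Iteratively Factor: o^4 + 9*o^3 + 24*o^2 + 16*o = (o + 4)*(o^3 + 5*o^2 + 4*o) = o*(o + 4)*(o^2 + 5*o + 4) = o*(o + 4)^2*(o + 1)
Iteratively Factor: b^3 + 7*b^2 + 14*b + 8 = (b + 4)*(b^2 + 3*b + 2) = (b + 1)*(b + 4)*(b + 2)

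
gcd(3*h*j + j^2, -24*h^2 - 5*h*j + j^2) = 3*h + j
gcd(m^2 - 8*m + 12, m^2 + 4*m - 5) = 1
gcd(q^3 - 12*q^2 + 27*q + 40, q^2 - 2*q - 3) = q + 1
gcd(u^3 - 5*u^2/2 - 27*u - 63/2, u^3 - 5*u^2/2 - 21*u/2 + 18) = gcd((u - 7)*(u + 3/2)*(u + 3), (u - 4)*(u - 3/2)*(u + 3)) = u + 3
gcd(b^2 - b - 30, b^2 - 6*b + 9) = 1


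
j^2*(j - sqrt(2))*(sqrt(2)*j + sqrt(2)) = sqrt(2)*j^4 - 2*j^3 + sqrt(2)*j^3 - 2*j^2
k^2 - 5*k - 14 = (k - 7)*(k + 2)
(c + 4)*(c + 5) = c^2 + 9*c + 20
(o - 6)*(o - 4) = o^2 - 10*o + 24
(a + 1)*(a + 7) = a^2 + 8*a + 7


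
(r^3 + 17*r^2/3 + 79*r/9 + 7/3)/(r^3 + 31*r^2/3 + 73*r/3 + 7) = (r + 7/3)/(r + 7)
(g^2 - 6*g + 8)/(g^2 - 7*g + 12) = (g - 2)/(g - 3)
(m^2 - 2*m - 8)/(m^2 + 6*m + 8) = (m - 4)/(m + 4)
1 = 1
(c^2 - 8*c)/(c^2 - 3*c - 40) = c/(c + 5)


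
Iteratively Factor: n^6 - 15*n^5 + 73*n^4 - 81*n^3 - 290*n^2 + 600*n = (n - 5)*(n^5 - 10*n^4 + 23*n^3 + 34*n^2 - 120*n) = (n - 5)*(n - 3)*(n^4 - 7*n^3 + 2*n^2 + 40*n) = n*(n - 5)*(n - 3)*(n^3 - 7*n^2 + 2*n + 40) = n*(n - 5)^2*(n - 3)*(n^2 - 2*n - 8) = n*(n - 5)^2*(n - 4)*(n - 3)*(n + 2)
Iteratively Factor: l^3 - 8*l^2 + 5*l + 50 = (l - 5)*(l^2 - 3*l - 10) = (l - 5)^2*(l + 2)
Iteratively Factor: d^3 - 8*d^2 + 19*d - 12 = (d - 1)*(d^2 - 7*d + 12) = (d - 4)*(d - 1)*(d - 3)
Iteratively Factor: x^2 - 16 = (x - 4)*(x + 4)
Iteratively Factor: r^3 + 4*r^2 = (r)*(r^2 + 4*r) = r*(r + 4)*(r)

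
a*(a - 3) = a^2 - 3*a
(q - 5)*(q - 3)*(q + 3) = q^3 - 5*q^2 - 9*q + 45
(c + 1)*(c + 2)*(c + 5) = c^3 + 8*c^2 + 17*c + 10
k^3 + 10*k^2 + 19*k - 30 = (k - 1)*(k + 5)*(k + 6)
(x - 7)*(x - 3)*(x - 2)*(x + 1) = x^4 - 11*x^3 + 29*x^2 - x - 42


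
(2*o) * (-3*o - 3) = -6*o^2 - 6*o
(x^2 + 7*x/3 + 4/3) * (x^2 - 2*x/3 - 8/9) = x^4 + 5*x^3/3 - 10*x^2/9 - 80*x/27 - 32/27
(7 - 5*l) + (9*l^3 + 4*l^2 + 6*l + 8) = 9*l^3 + 4*l^2 + l + 15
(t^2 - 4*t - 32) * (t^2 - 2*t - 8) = t^4 - 6*t^3 - 32*t^2 + 96*t + 256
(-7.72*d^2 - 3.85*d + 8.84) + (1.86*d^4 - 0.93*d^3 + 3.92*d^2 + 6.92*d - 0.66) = 1.86*d^4 - 0.93*d^3 - 3.8*d^2 + 3.07*d + 8.18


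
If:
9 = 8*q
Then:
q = 9/8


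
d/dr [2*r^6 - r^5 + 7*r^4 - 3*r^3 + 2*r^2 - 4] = r*(12*r^4 - 5*r^3 + 28*r^2 - 9*r + 4)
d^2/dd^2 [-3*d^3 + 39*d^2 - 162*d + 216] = 78 - 18*d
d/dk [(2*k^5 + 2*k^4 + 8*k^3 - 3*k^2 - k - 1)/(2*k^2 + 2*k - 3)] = (12*k^6 + 24*k^5 - 2*k^4 + 8*k^3 - 76*k^2 + 22*k + 5)/(4*k^4 + 8*k^3 - 8*k^2 - 12*k + 9)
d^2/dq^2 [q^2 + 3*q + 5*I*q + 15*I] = 2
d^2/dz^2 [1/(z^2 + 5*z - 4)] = 2*(-z^2 - 5*z + (2*z + 5)^2 + 4)/(z^2 + 5*z - 4)^3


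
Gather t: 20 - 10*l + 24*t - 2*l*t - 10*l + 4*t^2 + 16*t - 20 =-20*l + 4*t^2 + t*(40 - 2*l)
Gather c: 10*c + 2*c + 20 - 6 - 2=12*c + 12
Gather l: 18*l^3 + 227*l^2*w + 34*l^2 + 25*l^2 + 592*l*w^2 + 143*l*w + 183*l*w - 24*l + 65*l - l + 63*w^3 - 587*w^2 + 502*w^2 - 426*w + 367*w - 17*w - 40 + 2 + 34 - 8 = 18*l^3 + l^2*(227*w + 59) + l*(592*w^2 + 326*w + 40) + 63*w^3 - 85*w^2 - 76*w - 12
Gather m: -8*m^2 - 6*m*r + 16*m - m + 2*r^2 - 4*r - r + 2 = -8*m^2 + m*(15 - 6*r) + 2*r^2 - 5*r + 2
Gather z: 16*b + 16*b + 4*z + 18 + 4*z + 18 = 32*b + 8*z + 36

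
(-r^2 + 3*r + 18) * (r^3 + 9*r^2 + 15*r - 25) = -r^5 - 6*r^4 + 30*r^3 + 232*r^2 + 195*r - 450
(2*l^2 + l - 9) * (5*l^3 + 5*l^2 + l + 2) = 10*l^5 + 15*l^4 - 38*l^3 - 40*l^2 - 7*l - 18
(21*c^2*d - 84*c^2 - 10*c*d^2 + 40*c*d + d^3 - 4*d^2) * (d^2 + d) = 21*c^2*d^3 - 63*c^2*d^2 - 84*c^2*d - 10*c*d^4 + 30*c*d^3 + 40*c*d^2 + d^5 - 3*d^4 - 4*d^3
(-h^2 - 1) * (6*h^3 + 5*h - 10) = -6*h^5 - 11*h^3 + 10*h^2 - 5*h + 10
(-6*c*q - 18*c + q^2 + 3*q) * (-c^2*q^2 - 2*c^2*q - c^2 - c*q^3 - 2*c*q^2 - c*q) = 6*c^3*q^3 + 30*c^3*q^2 + 42*c^3*q + 18*c^3 + 5*c^2*q^4 + 25*c^2*q^3 + 35*c^2*q^2 + 15*c^2*q - c*q^5 - 5*c*q^4 - 7*c*q^3 - 3*c*q^2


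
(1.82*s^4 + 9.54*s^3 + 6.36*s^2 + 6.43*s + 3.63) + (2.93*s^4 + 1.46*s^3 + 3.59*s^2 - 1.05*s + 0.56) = 4.75*s^4 + 11.0*s^3 + 9.95*s^2 + 5.38*s + 4.19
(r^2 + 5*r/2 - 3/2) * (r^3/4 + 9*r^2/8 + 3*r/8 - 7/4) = r^5/4 + 7*r^4/4 + 45*r^3/16 - 5*r^2/2 - 79*r/16 + 21/8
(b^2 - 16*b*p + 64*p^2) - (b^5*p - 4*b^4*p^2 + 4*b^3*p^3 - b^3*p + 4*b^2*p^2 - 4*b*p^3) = -b^5*p + 4*b^4*p^2 - 4*b^3*p^3 + b^3*p - 4*b^2*p^2 + b^2 + 4*b*p^3 - 16*b*p + 64*p^2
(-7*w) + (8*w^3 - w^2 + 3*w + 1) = 8*w^3 - w^2 - 4*w + 1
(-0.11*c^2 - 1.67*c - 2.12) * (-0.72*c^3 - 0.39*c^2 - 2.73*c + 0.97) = 0.0792*c^5 + 1.2453*c^4 + 2.478*c^3 + 5.2792*c^2 + 4.1677*c - 2.0564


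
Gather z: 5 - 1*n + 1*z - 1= -n + z + 4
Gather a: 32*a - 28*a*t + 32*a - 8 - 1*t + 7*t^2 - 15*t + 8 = a*(64 - 28*t) + 7*t^2 - 16*t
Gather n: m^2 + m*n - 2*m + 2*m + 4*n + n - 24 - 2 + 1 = m^2 + n*(m + 5) - 25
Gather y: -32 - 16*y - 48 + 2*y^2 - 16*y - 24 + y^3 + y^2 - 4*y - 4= y^3 + 3*y^2 - 36*y - 108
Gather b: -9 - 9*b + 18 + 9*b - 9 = 0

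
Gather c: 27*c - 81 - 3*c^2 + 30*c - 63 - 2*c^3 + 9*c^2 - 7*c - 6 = -2*c^3 + 6*c^2 + 50*c - 150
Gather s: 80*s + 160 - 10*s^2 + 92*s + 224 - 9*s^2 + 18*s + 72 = -19*s^2 + 190*s + 456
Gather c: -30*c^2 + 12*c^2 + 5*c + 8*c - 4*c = -18*c^2 + 9*c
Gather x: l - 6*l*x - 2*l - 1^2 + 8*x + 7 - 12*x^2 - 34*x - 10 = -l - 12*x^2 + x*(-6*l - 26) - 4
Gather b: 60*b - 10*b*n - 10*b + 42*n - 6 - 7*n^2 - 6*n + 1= b*(50 - 10*n) - 7*n^2 + 36*n - 5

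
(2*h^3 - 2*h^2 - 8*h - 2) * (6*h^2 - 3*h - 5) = 12*h^5 - 18*h^4 - 52*h^3 + 22*h^2 + 46*h + 10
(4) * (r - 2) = 4*r - 8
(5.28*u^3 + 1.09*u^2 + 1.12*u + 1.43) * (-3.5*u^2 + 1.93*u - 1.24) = -18.48*u^5 + 6.3754*u^4 - 8.3635*u^3 - 4.195*u^2 + 1.3711*u - 1.7732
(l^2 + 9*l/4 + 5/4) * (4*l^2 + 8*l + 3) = 4*l^4 + 17*l^3 + 26*l^2 + 67*l/4 + 15/4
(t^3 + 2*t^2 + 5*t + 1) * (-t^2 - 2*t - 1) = -t^5 - 4*t^4 - 10*t^3 - 13*t^2 - 7*t - 1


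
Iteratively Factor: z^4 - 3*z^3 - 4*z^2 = (z + 1)*(z^3 - 4*z^2) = z*(z + 1)*(z^2 - 4*z) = z^2*(z + 1)*(z - 4)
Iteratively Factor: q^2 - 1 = (q - 1)*(q + 1)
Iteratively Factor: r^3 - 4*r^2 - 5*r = (r)*(r^2 - 4*r - 5) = r*(r - 5)*(r + 1)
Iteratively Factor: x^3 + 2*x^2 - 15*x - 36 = (x + 3)*(x^2 - x - 12) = (x + 3)^2*(x - 4)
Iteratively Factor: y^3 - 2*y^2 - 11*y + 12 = (y - 1)*(y^2 - y - 12) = (y - 1)*(y + 3)*(y - 4)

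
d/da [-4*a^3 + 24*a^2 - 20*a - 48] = -12*a^2 + 48*a - 20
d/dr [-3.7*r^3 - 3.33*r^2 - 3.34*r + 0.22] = -11.1*r^2 - 6.66*r - 3.34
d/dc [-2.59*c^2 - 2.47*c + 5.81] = -5.18*c - 2.47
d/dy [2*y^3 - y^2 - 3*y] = 6*y^2 - 2*y - 3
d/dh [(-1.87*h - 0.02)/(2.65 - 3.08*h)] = (13.295315 - 15.452668*h)/(3.08*h - 2.65)^3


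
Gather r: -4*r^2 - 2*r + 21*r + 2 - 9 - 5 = -4*r^2 + 19*r - 12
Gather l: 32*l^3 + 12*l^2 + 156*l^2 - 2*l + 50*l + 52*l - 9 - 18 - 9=32*l^3 + 168*l^2 + 100*l - 36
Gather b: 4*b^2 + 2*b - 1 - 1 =4*b^2 + 2*b - 2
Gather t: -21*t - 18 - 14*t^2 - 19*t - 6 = -14*t^2 - 40*t - 24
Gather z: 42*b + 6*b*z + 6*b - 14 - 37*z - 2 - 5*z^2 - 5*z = 48*b - 5*z^2 + z*(6*b - 42) - 16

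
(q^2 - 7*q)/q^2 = (q - 7)/q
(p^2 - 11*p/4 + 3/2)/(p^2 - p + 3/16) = 4*(p - 2)/(4*p - 1)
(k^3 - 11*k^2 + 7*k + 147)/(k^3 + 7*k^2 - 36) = (k^2 - 14*k + 49)/(k^2 + 4*k - 12)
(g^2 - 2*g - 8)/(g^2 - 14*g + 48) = (g^2 - 2*g - 8)/(g^2 - 14*g + 48)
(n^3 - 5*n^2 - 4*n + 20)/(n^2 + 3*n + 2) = (n^2 - 7*n + 10)/(n + 1)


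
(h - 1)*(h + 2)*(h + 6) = h^3 + 7*h^2 + 4*h - 12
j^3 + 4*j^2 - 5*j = j*(j - 1)*(j + 5)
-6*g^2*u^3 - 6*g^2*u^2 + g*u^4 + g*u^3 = u^2*(-6*g + u)*(g*u + g)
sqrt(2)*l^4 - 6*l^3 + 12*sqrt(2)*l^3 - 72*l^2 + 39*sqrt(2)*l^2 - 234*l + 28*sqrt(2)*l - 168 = (l + 4)*(l + 7)*(l - 3*sqrt(2))*(sqrt(2)*l + sqrt(2))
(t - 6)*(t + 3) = t^2 - 3*t - 18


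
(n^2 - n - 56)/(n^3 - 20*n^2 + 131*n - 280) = (n + 7)/(n^2 - 12*n + 35)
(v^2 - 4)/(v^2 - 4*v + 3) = (v^2 - 4)/(v^2 - 4*v + 3)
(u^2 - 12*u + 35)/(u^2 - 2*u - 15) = (u - 7)/(u + 3)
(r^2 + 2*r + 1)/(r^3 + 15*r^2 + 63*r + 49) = (r + 1)/(r^2 + 14*r + 49)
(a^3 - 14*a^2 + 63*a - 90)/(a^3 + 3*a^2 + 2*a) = (a^3 - 14*a^2 + 63*a - 90)/(a*(a^2 + 3*a + 2))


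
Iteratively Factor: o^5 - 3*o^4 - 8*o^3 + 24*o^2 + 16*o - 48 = (o + 2)*(o^4 - 5*o^3 + 2*o^2 + 20*o - 24) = (o - 3)*(o + 2)*(o^3 - 2*o^2 - 4*o + 8) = (o - 3)*(o - 2)*(o + 2)*(o^2 - 4) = (o - 3)*(o - 2)*(o + 2)^2*(o - 2)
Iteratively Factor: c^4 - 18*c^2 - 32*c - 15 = (c + 1)*(c^3 - c^2 - 17*c - 15) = (c + 1)*(c + 3)*(c^2 - 4*c - 5) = (c + 1)^2*(c + 3)*(c - 5)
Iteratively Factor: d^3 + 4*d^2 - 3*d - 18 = (d - 2)*(d^2 + 6*d + 9) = (d - 2)*(d + 3)*(d + 3)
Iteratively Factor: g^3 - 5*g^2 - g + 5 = (g + 1)*(g^2 - 6*g + 5) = (g - 5)*(g + 1)*(g - 1)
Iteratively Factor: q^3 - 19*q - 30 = (q - 5)*(q^2 + 5*q + 6) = (q - 5)*(q + 2)*(q + 3)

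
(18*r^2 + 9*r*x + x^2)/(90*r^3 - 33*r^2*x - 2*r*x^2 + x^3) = (3*r + x)/(15*r^2 - 8*r*x + x^2)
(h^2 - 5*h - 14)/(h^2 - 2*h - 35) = (h + 2)/(h + 5)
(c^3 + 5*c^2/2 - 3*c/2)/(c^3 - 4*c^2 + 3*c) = (2*c^2 + 5*c - 3)/(2*(c^2 - 4*c + 3))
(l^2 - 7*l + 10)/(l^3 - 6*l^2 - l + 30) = (l - 2)/(l^2 - l - 6)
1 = 1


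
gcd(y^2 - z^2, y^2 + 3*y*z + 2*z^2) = y + z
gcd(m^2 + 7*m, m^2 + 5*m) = m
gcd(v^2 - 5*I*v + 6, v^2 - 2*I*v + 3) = v + I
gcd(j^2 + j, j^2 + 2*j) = j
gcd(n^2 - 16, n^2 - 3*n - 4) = n - 4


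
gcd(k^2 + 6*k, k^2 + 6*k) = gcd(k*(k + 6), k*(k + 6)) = k^2 + 6*k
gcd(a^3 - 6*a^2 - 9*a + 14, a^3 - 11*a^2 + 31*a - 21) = a^2 - 8*a + 7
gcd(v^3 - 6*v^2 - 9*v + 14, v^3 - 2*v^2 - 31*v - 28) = v - 7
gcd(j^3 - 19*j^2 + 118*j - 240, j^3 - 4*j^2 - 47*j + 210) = j^2 - 11*j + 30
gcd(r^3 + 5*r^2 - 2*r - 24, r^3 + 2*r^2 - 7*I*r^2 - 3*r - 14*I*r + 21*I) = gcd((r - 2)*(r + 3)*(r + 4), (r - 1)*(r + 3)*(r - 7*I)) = r + 3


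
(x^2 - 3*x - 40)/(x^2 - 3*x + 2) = (x^2 - 3*x - 40)/(x^2 - 3*x + 2)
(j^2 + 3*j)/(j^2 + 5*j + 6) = j/(j + 2)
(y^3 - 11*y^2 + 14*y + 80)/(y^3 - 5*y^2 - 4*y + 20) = (y - 8)/(y - 2)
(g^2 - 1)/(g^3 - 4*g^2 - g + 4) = 1/(g - 4)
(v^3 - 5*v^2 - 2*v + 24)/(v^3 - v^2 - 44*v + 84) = (v^3 - 5*v^2 - 2*v + 24)/(v^3 - v^2 - 44*v + 84)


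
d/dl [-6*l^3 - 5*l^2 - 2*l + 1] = -18*l^2 - 10*l - 2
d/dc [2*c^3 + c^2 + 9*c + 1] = 6*c^2 + 2*c + 9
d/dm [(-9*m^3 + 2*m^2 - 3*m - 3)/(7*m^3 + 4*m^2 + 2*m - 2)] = (-50*m^4 + 6*m^3 + 133*m^2 + 16*m + 12)/(49*m^6 + 56*m^5 + 44*m^4 - 12*m^3 - 12*m^2 - 8*m + 4)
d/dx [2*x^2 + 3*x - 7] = 4*x + 3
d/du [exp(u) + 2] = exp(u)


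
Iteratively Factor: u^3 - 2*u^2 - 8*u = (u)*(u^2 - 2*u - 8) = u*(u - 4)*(u + 2)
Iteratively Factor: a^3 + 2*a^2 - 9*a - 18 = (a + 3)*(a^2 - a - 6) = (a + 2)*(a + 3)*(a - 3)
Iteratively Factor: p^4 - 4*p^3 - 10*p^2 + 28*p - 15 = (p - 5)*(p^3 + p^2 - 5*p + 3) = (p - 5)*(p + 3)*(p^2 - 2*p + 1) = (p - 5)*(p - 1)*(p + 3)*(p - 1)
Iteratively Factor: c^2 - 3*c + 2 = (c - 1)*(c - 2)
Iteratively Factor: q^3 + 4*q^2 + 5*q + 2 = (q + 2)*(q^2 + 2*q + 1) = (q + 1)*(q + 2)*(q + 1)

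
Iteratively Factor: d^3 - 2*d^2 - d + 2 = (d - 2)*(d^2 - 1) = (d - 2)*(d - 1)*(d + 1)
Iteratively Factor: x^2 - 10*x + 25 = (x - 5)*(x - 5)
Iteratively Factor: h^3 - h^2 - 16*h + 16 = (h - 1)*(h^2 - 16) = (h - 4)*(h - 1)*(h + 4)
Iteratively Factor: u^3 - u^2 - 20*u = (u)*(u^2 - u - 20) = u*(u - 5)*(u + 4)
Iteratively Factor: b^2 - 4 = (b - 2)*(b + 2)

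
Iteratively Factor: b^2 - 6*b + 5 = (b - 5)*(b - 1)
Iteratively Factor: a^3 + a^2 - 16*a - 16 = (a + 4)*(a^2 - 3*a - 4) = (a + 1)*(a + 4)*(a - 4)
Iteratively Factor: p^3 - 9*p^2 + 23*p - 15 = (p - 1)*(p^2 - 8*p + 15) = (p - 3)*(p - 1)*(p - 5)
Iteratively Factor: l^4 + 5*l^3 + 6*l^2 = (l + 2)*(l^3 + 3*l^2) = l*(l + 2)*(l^2 + 3*l) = l*(l + 2)*(l + 3)*(l)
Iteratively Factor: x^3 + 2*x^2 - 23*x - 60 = (x + 3)*(x^2 - x - 20) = (x - 5)*(x + 3)*(x + 4)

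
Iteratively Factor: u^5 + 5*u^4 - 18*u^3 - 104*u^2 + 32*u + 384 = (u - 2)*(u^4 + 7*u^3 - 4*u^2 - 112*u - 192) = (u - 2)*(u + 4)*(u^3 + 3*u^2 - 16*u - 48) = (u - 2)*(u + 4)^2*(u^2 - u - 12) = (u - 2)*(u + 3)*(u + 4)^2*(u - 4)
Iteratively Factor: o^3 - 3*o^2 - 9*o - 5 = (o + 1)*(o^2 - 4*o - 5) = (o + 1)^2*(o - 5)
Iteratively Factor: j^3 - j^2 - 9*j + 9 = (j - 1)*(j^2 - 9) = (j - 1)*(j + 3)*(j - 3)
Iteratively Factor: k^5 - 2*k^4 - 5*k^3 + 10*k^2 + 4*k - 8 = (k - 2)*(k^4 - 5*k^2 + 4) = (k - 2)*(k - 1)*(k^3 + k^2 - 4*k - 4) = (k - 2)*(k - 1)*(k + 2)*(k^2 - k - 2) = (k - 2)*(k - 1)*(k + 1)*(k + 2)*(k - 2)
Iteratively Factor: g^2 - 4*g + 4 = (g - 2)*(g - 2)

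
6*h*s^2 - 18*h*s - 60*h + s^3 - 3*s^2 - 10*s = (6*h + s)*(s - 5)*(s + 2)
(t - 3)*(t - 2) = t^2 - 5*t + 6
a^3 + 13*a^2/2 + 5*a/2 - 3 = (a - 1/2)*(a + 1)*(a + 6)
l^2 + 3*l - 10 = (l - 2)*(l + 5)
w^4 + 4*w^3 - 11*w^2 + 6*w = w*(w - 1)^2*(w + 6)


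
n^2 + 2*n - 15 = (n - 3)*(n + 5)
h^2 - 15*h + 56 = (h - 8)*(h - 7)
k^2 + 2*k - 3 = (k - 1)*(k + 3)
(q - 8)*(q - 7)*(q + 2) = q^3 - 13*q^2 + 26*q + 112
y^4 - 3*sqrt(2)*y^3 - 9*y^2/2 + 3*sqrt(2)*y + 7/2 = (y - 1)*(y + 1)*(y - 7*sqrt(2)/2)*(y + sqrt(2)/2)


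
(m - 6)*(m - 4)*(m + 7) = m^3 - 3*m^2 - 46*m + 168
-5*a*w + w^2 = w*(-5*a + w)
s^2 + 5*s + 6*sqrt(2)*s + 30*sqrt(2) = (s + 5)*(s + 6*sqrt(2))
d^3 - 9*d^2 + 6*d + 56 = (d - 7)*(d - 4)*(d + 2)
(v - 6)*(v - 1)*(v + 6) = v^3 - v^2 - 36*v + 36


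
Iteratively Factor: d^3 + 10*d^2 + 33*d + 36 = (d + 3)*(d^2 + 7*d + 12) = (d + 3)^2*(d + 4)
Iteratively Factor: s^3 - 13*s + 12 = (s - 1)*(s^2 + s - 12) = (s - 3)*(s - 1)*(s + 4)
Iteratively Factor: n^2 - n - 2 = (n - 2)*(n + 1)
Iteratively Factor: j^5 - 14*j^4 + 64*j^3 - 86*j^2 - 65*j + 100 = (j + 1)*(j^4 - 15*j^3 + 79*j^2 - 165*j + 100) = (j - 1)*(j + 1)*(j^3 - 14*j^2 + 65*j - 100) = (j - 4)*(j - 1)*(j + 1)*(j^2 - 10*j + 25) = (j - 5)*(j - 4)*(j - 1)*(j + 1)*(j - 5)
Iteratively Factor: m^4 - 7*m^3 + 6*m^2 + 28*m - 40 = (m - 2)*(m^3 - 5*m^2 - 4*m + 20) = (m - 2)*(m + 2)*(m^2 - 7*m + 10) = (m - 2)^2*(m + 2)*(m - 5)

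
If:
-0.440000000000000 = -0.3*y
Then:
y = 1.47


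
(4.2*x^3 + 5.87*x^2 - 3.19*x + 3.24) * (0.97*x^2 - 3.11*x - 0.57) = 4.074*x^5 - 7.3681*x^4 - 23.744*x^3 + 9.7178*x^2 - 8.2581*x - 1.8468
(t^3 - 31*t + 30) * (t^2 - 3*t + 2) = t^5 - 3*t^4 - 29*t^3 + 123*t^2 - 152*t + 60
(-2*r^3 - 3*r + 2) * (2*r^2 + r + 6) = -4*r^5 - 2*r^4 - 18*r^3 + r^2 - 16*r + 12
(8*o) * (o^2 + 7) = 8*o^3 + 56*o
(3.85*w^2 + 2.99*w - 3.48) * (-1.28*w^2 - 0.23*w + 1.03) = -4.928*w^4 - 4.7127*w^3 + 7.7322*w^2 + 3.8801*w - 3.5844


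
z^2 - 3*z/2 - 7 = (z - 7/2)*(z + 2)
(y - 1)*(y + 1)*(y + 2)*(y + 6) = y^4 + 8*y^3 + 11*y^2 - 8*y - 12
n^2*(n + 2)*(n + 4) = n^4 + 6*n^3 + 8*n^2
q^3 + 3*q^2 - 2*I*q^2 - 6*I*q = q*(q + 3)*(q - 2*I)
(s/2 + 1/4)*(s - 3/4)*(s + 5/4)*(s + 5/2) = s^4/2 + 7*s^3/4 + 29*s^2/32 - 35*s/32 - 75/128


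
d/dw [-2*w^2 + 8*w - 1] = 8 - 4*w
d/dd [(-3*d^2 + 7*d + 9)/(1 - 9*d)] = (27*d^2 - 6*d + 88)/(81*d^2 - 18*d + 1)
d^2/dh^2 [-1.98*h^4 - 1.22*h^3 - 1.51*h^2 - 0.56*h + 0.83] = -23.76*h^2 - 7.32*h - 3.02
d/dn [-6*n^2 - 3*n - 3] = -12*n - 3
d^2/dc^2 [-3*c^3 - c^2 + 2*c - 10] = -18*c - 2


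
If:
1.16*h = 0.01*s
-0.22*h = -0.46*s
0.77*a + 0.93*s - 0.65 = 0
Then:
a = 0.84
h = 0.00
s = 0.00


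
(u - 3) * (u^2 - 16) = u^3 - 3*u^2 - 16*u + 48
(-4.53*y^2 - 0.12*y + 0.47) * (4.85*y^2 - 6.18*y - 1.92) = -21.9705*y^4 + 27.4134*y^3 + 11.7187*y^2 - 2.6742*y - 0.9024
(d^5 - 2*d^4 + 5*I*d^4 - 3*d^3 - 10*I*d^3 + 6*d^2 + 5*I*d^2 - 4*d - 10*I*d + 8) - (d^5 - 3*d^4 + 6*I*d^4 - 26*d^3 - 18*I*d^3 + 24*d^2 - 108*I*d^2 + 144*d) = d^4 - I*d^4 + 23*d^3 + 8*I*d^3 - 18*d^2 + 113*I*d^2 - 148*d - 10*I*d + 8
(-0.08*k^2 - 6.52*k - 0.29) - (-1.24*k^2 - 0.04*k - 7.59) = 1.16*k^2 - 6.48*k + 7.3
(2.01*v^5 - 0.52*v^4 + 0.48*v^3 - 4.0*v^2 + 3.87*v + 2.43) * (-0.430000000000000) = -0.8643*v^5 + 0.2236*v^4 - 0.2064*v^3 + 1.72*v^2 - 1.6641*v - 1.0449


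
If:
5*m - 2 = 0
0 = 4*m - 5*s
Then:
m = 2/5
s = 8/25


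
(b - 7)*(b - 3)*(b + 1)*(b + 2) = b^4 - 7*b^3 - 7*b^2 + 43*b + 42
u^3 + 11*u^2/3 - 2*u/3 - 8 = (u - 4/3)*(u + 2)*(u + 3)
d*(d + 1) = d^2 + d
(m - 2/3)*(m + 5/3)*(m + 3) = m^3 + 4*m^2 + 17*m/9 - 10/3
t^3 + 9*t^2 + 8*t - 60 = (t - 2)*(t + 5)*(t + 6)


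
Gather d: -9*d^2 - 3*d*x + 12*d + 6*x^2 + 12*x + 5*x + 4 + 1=-9*d^2 + d*(12 - 3*x) + 6*x^2 + 17*x + 5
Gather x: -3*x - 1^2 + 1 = -3*x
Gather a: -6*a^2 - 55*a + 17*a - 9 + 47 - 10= -6*a^2 - 38*a + 28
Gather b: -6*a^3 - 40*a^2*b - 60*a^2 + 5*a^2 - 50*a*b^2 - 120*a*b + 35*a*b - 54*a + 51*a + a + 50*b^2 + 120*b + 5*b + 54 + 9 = -6*a^3 - 55*a^2 - 2*a + b^2*(50 - 50*a) + b*(-40*a^2 - 85*a + 125) + 63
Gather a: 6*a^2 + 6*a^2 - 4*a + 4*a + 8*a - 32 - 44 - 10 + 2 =12*a^2 + 8*a - 84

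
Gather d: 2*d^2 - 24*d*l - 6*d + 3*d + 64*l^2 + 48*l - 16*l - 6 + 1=2*d^2 + d*(-24*l - 3) + 64*l^2 + 32*l - 5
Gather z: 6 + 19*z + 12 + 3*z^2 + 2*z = 3*z^2 + 21*z + 18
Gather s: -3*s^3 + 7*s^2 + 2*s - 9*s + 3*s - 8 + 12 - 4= -3*s^3 + 7*s^2 - 4*s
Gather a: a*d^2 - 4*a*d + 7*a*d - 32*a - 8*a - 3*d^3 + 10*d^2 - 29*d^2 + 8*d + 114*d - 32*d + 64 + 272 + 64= a*(d^2 + 3*d - 40) - 3*d^3 - 19*d^2 + 90*d + 400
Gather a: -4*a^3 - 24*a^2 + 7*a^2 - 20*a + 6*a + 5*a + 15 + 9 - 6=-4*a^3 - 17*a^2 - 9*a + 18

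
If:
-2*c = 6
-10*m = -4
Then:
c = -3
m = 2/5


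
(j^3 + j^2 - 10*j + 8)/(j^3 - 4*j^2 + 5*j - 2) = (j + 4)/(j - 1)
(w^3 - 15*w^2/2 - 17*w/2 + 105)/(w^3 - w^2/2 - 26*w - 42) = (w - 5)/(w + 2)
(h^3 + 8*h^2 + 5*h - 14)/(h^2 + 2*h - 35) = (h^2 + h - 2)/(h - 5)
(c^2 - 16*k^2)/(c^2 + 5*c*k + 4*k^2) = (c - 4*k)/(c + k)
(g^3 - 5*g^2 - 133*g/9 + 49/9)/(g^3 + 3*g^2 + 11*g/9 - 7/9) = (g - 7)/(g + 1)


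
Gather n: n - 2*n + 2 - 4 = -n - 2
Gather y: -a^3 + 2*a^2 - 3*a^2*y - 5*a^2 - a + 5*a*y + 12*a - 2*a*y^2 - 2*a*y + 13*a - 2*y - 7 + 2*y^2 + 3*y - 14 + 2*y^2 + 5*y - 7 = -a^3 - 3*a^2 + 24*a + y^2*(4 - 2*a) + y*(-3*a^2 + 3*a + 6) - 28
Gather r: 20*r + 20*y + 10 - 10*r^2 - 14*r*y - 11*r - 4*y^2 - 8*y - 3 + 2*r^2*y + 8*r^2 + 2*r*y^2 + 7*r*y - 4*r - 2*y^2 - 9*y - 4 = r^2*(2*y - 2) + r*(2*y^2 - 7*y + 5) - 6*y^2 + 3*y + 3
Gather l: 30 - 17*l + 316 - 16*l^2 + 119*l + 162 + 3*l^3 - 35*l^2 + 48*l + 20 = 3*l^3 - 51*l^2 + 150*l + 528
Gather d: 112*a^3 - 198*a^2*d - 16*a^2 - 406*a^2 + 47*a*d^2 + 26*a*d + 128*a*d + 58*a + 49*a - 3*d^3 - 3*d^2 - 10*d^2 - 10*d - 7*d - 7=112*a^3 - 422*a^2 + 107*a - 3*d^3 + d^2*(47*a - 13) + d*(-198*a^2 + 154*a - 17) - 7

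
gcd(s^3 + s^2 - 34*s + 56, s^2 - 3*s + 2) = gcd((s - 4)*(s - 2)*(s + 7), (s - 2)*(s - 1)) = s - 2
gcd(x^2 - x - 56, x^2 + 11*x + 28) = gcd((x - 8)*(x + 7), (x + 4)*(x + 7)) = x + 7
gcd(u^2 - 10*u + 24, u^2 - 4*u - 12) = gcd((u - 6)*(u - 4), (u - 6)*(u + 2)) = u - 6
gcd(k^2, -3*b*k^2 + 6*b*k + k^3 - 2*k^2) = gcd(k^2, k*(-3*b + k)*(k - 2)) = k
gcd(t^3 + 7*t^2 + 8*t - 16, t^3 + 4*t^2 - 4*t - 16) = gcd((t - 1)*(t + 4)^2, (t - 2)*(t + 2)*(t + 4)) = t + 4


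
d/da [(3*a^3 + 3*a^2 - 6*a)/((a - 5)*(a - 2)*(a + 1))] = 3*(-7*a^4 + 10*a^3 + 21*a^2 + 20*a - 20)/(a^6 - 12*a^5 + 42*a^4 - 16*a^3 - 111*a^2 + 60*a + 100)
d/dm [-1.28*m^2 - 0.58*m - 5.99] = -2.56*m - 0.58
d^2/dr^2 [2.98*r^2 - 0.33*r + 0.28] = 5.96000000000000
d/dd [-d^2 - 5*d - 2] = -2*d - 5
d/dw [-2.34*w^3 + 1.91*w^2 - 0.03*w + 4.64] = -7.02*w^2 + 3.82*w - 0.03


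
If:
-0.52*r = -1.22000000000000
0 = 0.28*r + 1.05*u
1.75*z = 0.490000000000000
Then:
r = 2.35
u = -0.63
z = 0.28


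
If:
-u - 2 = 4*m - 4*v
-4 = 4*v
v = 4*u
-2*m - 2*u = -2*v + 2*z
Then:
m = -23/16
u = -1/4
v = -1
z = 11/16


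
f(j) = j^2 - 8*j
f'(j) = 2*j - 8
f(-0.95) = 8.50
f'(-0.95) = -9.90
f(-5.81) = 80.24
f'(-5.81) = -19.62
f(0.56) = -4.17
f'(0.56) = -6.88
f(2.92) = -14.83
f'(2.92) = -2.16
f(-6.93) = 103.46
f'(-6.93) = -21.86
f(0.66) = -4.84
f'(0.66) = -6.68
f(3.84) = -15.97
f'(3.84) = -0.32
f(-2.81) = 30.38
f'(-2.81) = -13.62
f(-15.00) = 345.00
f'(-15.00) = -38.00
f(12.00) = 48.00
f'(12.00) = 16.00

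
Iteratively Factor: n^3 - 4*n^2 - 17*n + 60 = (n + 4)*(n^2 - 8*n + 15) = (n - 3)*(n + 4)*(n - 5)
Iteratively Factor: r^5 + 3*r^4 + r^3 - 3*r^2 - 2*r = (r + 1)*(r^4 + 2*r^3 - r^2 - 2*r) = (r + 1)*(r + 2)*(r^3 - r) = (r + 1)^2*(r + 2)*(r^2 - r) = (r - 1)*(r + 1)^2*(r + 2)*(r)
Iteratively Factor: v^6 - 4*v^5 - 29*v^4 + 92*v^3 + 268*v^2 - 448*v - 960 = (v + 4)*(v^5 - 8*v^4 + 3*v^3 + 80*v^2 - 52*v - 240) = (v + 2)*(v + 4)*(v^4 - 10*v^3 + 23*v^2 + 34*v - 120) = (v + 2)^2*(v + 4)*(v^3 - 12*v^2 + 47*v - 60) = (v - 5)*(v + 2)^2*(v + 4)*(v^2 - 7*v + 12) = (v - 5)*(v - 4)*(v + 2)^2*(v + 4)*(v - 3)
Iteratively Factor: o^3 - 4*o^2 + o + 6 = (o + 1)*(o^2 - 5*o + 6) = (o - 2)*(o + 1)*(o - 3)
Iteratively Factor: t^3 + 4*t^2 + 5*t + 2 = (t + 1)*(t^2 + 3*t + 2) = (t + 1)*(t + 2)*(t + 1)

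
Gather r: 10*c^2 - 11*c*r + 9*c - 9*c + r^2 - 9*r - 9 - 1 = 10*c^2 + r^2 + r*(-11*c - 9) - 10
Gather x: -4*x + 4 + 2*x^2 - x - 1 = 2*x^2 - 5*x + 3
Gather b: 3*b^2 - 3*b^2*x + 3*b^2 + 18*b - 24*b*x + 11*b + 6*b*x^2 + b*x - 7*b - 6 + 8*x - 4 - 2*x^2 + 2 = b^2*(6 - 3*x) + b*(6*x^2 - 23*x + 22) - 2*x^2 + 8*x - 8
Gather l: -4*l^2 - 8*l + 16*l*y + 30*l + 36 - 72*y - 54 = -4*l^2 + l*(16*y + 22) - 72*y - 18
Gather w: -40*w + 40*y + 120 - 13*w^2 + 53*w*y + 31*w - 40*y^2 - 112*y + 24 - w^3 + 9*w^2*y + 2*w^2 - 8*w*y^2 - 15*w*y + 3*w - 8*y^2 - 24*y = -w^3 + w^2*(9*y - 11) + w*(-8*y^2 + 38*y - 6) - 48*y^2 - 96*y + 144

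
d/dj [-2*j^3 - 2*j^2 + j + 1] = -6*j^2 - 4*j + 1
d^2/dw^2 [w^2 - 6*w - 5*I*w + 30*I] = 2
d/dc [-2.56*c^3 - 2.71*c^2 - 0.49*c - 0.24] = -7.68*c^2 - 5.42*c - 0.49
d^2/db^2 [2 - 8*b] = 0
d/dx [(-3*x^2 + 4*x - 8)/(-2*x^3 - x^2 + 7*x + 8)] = (-6*x^4 + 16*x^3 - 65*x^2 - 64*x + 88)/(4*x^6 + 4*x^5 - 27*x^4 - 46*x^3 + 33*x^2 + 112*x + 64)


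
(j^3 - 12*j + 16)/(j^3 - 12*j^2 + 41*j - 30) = (j^3 - 12*j + 16)/(j^3 - 12*j^2 + 41*j - 30)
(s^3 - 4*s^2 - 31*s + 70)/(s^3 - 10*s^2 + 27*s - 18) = (s^3 - 4*s^2 - 31*s + 70)/(s^3 - 10*s^2 + 27*s - 18)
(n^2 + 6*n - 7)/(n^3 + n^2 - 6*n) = (n^2 + 6*n - 7)/(n*(n^2 + n - 6))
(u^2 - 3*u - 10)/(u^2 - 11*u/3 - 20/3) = 3*(u + 2)/(3*u + 4)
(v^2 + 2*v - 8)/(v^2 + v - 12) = (v - 2)/(v - 3)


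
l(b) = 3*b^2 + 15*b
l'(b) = 6*b + 15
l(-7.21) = 47.80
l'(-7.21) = -28.26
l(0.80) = 13.92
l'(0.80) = 19.80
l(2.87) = 67.76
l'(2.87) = 32.22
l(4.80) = 141.12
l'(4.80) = 43.80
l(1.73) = 34.93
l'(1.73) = 25.38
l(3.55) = 91.06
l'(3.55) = 36.30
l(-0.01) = -0.15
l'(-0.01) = 14.94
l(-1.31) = -14.50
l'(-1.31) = 7.14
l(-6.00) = 18.00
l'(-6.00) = -21.00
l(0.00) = 0.00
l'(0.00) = 15.00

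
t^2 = t^2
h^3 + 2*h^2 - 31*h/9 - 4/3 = (h - 4/3)*(h + 1/3)*(h + 3)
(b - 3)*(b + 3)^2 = b^3 + 3*b^2 - 9*b - 27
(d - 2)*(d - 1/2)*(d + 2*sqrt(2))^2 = d^4 - 5*d^3/2 + 4*sqrt(2)*d^3 - 10*sqrt(2)*d^2 + 9*d^2 - 20*d + 4*sqrt(2)*d + 8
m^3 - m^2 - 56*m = m*(m - 8)*(m + 7)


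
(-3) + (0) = -3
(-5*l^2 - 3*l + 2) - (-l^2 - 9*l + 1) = -4*l^2 + 6*l + 1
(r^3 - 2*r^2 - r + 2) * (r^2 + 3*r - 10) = r^5 + r^4 - 17*r^3 + 19*r^2 + 16*r - 20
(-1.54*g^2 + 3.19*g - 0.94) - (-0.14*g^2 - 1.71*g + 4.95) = -1.4*g^2 + 4.9*g - 5.89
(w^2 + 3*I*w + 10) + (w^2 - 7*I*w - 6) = 2*w^2 - 4*I*w + 4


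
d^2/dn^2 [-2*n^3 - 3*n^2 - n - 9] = -12*n - 6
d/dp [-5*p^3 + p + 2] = 1 - 15*p^2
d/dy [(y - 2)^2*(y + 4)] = 3*y^2 - 12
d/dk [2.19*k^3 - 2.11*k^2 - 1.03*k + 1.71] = 6.57*k^2 - 4.22*k - 1.03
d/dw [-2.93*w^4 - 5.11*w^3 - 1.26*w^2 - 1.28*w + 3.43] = -11.72*w^3 - 15.33*w^2 - 2.52*w - 1.28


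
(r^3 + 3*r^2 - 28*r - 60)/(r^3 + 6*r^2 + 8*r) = (r^2 + r - 30)/(r*(r + 4))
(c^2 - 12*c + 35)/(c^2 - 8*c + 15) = (c - 7)/(c - 3)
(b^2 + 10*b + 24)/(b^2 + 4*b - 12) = (b + 4)/(b - 2)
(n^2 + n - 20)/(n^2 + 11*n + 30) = (n - 4)/(n + 6)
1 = 1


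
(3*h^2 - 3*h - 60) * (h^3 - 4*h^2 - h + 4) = 3*h^5 - 15*h^4 - 51*h^3 + 255*h^2 + 48*h - 240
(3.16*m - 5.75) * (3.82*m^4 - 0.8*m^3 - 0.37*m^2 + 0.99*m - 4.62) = 12.0712*m^5 - 24.493*m^4 + 3.4308*m^3 + 5.2559*m^2 - 20.2917*m + 26.565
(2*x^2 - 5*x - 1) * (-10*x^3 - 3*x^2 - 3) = -20*x^5 + 44*x^4 + 25*x^3 - 3*x^2 + 15*x + 3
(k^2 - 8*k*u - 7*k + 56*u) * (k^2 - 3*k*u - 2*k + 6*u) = k^4 - 11*k^3*u - 9*k^3 + 24*k^2*u^2 + 99*k^2*u + 14*k^2 - 216*k*u^2 - 154*k*u + 336*u^2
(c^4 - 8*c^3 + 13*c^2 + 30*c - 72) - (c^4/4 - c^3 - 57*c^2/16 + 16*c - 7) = 3*c^4/4 - 7*c^3 + 265*c^2/16 + 14*c - 65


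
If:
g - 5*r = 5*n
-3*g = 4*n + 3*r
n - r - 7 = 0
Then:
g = -35/37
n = 126/37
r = -133/37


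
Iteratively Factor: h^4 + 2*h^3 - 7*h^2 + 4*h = (h - 1)*(h^3 + 3*h^2 - 4*h) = h*(h - 1)*(h^2 + 3*h - 4) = h*(h - 1)*(h + 4)*(h - 1)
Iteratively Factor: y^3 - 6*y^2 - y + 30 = (y - 5)*(y^2 - y - 6) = (y - 5)*(y - 3)*(y + 2)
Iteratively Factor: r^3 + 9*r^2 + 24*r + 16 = (r + 1)*(r^2 + 8*r + 16) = (r + 1)*(r + 4)*(r + 4)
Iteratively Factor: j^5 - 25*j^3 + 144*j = (j - 3)*(j^4 + 3*j^3 - 16*j^2 - 48*j) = j*(j - 3)*(j^3 + 3*j^2 - 16*j - 48) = j*(j - 4)*(j - 3)*(j^2 + 7*j + 12) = j*(j - 4)*(j - 3)*(j + 3)*(j + 4)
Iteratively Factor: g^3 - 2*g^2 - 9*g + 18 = (g - 3)*(g^2 + g - 6) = (g - 3)*(g - 2)*(g + 3)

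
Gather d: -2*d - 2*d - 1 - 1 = -4*d - 2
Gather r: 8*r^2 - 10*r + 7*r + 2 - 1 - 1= 8*r^2 - 3*r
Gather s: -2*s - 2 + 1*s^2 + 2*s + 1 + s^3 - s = s^3 + s^2 - s - 1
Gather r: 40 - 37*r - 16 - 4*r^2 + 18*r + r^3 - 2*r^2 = r^3 - 6*r^2 - 19*r + 24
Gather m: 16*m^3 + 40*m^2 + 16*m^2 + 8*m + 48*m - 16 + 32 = 16*m^3 + 56*m^2 + 56*m + 16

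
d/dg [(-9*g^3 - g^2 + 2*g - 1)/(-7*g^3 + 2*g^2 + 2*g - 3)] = (-25*g^4 - 8*g^3 + 54*g^2 + 10*g - 4)/(49*g^6 - 28*g^5 - 24*g^4 + 50*g^3 - 8*g^2 - 12*g + 9)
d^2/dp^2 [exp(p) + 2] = exp(p)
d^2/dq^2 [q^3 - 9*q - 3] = 6*q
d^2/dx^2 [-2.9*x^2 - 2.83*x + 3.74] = -5.80000000000000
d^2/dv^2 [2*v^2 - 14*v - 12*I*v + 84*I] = 4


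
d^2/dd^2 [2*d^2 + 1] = 4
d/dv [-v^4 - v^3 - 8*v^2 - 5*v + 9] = -4*v^3 - 3*v^2 - 16*v - 5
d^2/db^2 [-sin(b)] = sin(b)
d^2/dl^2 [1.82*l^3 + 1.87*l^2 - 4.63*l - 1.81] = 10.92*l + 3.74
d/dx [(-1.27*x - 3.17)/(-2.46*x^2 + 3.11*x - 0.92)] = (-3.1242*x^2 - 15.5964*x + 11.0271)/(6.0516*x^4 - 15.3012*x^3 + 14.1985*x^2 - 5.7224*x + 0.8464)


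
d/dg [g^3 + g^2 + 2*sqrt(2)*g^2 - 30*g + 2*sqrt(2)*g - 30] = 3*g^2 + 2*g + 4*sqrt(2)*g - 30 + 2*sqrt(2)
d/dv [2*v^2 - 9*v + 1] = 4*v - 9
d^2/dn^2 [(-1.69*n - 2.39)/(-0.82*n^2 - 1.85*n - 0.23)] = ((1.64*n + 1.85)*(1.69*n + 2.39)*(3.28*n + 3.7) - (8.3148*n + 10.1726)*(0.82*n^2 + 1.85*n + 0.23))/(0.82*n^2 + 1.85*n + 0.23)^3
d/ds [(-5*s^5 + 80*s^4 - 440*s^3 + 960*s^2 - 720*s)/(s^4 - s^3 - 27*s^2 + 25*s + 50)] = 5*(-s^6 - 2*s^5 + 149*s^4 - 744*s^3 + 378*s^2 + 3000*s - 1800)/(s^6 + 2*s^5 - 49*s^4 - 100*s^3 + 575*s^2 + 1250*s + 625)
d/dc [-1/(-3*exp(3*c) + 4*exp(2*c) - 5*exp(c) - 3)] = (-9*exp(2*c) + 8*exp(c) - 5)*exp(c)/(3*exp(3*c) - 4*exp(2*c) + 5*exp(c) + 3)^2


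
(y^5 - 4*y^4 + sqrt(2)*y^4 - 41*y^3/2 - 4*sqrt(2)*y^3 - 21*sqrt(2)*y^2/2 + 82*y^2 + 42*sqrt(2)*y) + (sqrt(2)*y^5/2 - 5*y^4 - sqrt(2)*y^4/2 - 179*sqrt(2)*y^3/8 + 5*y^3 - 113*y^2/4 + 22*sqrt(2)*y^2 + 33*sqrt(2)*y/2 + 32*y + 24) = sqrt(2)*y^5/2 + y^5 - 9*y^4 + sqrt(2)*y^4/2 - 211*sqrt(2)*y^3/8 - 31*y^3/2 + 23*sqrt(2)*y^2/2 + 215*y^2/4 + 32*y + 117*sqrt(2)*y/2 + 24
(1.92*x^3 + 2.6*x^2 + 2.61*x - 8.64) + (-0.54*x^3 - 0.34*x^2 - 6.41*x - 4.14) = 1.38*x^3 + 2.26*x^2 - 3.8*x - 12.78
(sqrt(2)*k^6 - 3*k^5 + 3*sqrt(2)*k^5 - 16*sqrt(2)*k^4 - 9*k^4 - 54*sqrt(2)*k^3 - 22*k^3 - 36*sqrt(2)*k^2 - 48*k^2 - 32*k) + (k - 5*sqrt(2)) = sqrt(2)*k^6 - 3*k^5 + 3*sqrt(2)*k^5 - 16*sqrt(2)*k^4 - 9*k^4 - 54*sqrt(2)*k^3 - 22*k^3 - 36*sqrt(2)*k^2 - 48*k^2 - 31*k - 5*sqrt(2)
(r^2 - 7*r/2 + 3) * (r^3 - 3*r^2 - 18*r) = r^5 - 13*r^4/2 - 9*r^3/2 + 54*r^2 - 54*r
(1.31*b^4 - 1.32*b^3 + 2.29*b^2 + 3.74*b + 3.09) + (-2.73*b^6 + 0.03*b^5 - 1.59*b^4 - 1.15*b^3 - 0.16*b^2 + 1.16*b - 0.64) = -2.73*b^6 + 0.03*b^5 - 0.28*b^4 - 2.47*b^3 + 2.13*b^2 + 4.9*b + 2.45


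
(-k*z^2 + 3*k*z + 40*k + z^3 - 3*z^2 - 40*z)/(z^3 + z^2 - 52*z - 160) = (-k + z)/(z + 4)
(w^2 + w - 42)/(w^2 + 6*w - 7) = (w - 6)/(w - 1)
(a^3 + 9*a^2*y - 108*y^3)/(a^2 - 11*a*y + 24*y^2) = (-a^2 - 12*a*y - 36*y^2)/(-a + 8*y)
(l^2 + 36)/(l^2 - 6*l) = (l^2 + 36)/(l*(l - 6))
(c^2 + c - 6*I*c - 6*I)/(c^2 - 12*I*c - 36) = (c + 1)/(c - 6*I)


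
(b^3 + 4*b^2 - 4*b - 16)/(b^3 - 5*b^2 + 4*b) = (b^3 + 4*b^2 - 4*b - 16)/(b*(b^2 - 5*b + 4))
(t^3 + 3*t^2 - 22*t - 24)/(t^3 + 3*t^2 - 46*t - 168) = (t^2 - 3*t - 4)/(t^2 - 3*t - 28)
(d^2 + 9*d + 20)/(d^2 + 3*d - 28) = (d^2 + 9*d + 20)/(d^2 + 3*d - 28)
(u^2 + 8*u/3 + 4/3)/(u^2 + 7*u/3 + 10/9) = 3*(u + 2)/(3*u + 5)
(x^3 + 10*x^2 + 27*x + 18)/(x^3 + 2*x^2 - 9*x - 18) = (x^2 + 7*x + 6)/(x^2 - x - 6)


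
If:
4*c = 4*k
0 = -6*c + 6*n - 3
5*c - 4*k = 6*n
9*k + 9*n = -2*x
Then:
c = -3/5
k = -3/5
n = -1/10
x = 63/20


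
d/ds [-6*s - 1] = -6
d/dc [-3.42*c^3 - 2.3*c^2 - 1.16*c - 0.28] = -10.26*c^2 - 4.6*c - 1.16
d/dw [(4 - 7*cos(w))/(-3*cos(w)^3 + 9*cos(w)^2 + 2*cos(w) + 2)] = 16*(42*cos(w)^3 - 99*cos(w)^2 + 72*cos(w) + 22)*sin(w)/(36*sin(w)^2 + cos(w) + 3*cos(3*w) - 44)^2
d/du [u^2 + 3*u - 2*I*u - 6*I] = 2*u + 3 - 2*I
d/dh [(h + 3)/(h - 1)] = -4/(h - 1)^2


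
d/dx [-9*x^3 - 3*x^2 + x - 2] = -27*x^2 - 6*x + 1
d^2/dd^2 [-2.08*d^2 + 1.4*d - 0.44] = -4.16000000000000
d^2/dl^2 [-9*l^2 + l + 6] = -18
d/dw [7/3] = 0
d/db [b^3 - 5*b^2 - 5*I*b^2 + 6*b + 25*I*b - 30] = 3*b^2 - 10*b - 10*I*b + 6 + 25*I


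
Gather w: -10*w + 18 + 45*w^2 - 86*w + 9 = 45*w^2 - 96*w + 27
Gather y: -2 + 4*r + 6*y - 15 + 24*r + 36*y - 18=28*r + 42*y - 35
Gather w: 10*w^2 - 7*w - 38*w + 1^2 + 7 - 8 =10*w^2 - 45*w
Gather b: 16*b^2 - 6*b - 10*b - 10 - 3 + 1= 16*b^2 - 16*b - 12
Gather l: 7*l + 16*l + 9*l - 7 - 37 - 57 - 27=32*l - 128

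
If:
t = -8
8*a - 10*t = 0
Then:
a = -10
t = -8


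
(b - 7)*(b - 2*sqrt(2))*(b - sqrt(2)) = b^3 - 7*b^2 - 3*sqrt(2)*b^2 + 4*b + 21*sqrt(2)*b - 28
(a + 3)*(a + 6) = a^2 + 9*a + 18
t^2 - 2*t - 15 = (t - 5)*(t + 3)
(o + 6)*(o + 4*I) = o^2 + 6*o + 4*I*o + 24*I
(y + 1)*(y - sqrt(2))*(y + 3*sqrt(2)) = y^3 + y^2 + 2*sqrt(2)*y^2 - 6*y + 2*sqrt(2)*y - 6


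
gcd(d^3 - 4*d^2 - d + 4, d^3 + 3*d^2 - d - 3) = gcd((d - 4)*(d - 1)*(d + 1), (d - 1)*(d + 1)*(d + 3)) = d^2 - 1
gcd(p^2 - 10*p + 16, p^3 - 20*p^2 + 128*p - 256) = p - 8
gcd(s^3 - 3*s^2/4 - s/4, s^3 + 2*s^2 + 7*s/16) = s^2 + s/4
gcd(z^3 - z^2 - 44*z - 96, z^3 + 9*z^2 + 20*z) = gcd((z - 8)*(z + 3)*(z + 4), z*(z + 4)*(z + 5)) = z + 4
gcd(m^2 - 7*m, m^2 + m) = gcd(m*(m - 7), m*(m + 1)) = m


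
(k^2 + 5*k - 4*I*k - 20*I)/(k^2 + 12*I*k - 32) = (k^2 + k*(5 - 4*I) - 20*I)/(k^2 + 12*I*k - 32)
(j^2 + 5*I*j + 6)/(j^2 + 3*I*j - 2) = (j^2 + 5*I*j + 6)/(j^2 + 3*I*j - 2)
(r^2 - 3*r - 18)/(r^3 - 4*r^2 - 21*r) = (r - 6)/(r*(r - 7))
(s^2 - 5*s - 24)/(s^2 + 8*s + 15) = (s - 8)/(s + 5)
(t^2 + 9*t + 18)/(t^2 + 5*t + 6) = (t + 6)/(t + 2)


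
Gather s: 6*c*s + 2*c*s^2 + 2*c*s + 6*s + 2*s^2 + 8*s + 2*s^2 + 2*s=s^2*(2*c + 4) + s*(8*c + 16)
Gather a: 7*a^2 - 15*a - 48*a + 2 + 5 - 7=7*a^2 - 63*a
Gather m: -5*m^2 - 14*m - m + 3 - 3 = -5*m^2 - 15*m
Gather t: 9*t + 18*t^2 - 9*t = 18*t^2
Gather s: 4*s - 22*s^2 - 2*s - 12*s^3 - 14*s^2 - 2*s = -12*s^3 - 36*s^2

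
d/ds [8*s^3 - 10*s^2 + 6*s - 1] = 24*s^2 - 20*s + 6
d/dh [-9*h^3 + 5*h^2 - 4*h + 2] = -27*h^2 + 10*h - 4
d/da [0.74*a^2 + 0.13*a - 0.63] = 1.48*a + 0.13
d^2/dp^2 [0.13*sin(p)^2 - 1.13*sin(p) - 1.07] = 1.13*sin(p) + 0.26*cos(2*p)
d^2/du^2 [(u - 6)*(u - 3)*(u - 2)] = 6*u - 22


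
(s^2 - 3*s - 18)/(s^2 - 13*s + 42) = (s + 3)/(s - 7)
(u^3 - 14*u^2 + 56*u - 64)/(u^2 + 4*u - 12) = (u^2 - 12*u + 32)/(u + 6)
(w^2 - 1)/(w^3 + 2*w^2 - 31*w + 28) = (w + 1)/(w^2 + 3*w - 28)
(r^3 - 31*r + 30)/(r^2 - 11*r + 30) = (r^2 + 5*r - 6)/(r - 6)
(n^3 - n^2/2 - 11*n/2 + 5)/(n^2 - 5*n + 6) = (2*n^2 + 3*n - 5)/(2*(n - 3))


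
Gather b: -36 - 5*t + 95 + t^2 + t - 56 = t^2 - 4*t + 3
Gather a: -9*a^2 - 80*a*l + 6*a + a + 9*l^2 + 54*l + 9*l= -9*a^2 + a*(7 - 80*l) + 9*l^2 + 63*l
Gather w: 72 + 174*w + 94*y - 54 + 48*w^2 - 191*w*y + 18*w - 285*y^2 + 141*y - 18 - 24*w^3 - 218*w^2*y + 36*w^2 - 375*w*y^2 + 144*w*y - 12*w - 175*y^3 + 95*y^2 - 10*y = -24*w^3 + w^2*(84 - 218*y) + w*(-375*y^2 - 47*y + 180) - 175*y^3 - 190*y^2 + 225*y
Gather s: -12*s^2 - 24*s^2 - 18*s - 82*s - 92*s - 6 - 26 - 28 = -36*s^2 - 192*s - 60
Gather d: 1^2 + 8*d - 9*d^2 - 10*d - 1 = -9*d^2 - 2*d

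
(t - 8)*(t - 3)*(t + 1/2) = t^3 - 21*t^2/2 + 37*t/2 + 12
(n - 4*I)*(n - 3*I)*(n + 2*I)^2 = n^4 - 3*I*n^3 + 12*n^2 - 20*I*n + 48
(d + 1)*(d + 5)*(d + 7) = d^3 + 13*d^2 + 47*d + 35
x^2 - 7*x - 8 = (x - 8)*(x + 1)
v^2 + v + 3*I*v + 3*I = (v + 1)*(v + 3*I)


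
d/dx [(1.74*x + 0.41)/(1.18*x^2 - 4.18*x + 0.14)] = (-2.0532*x^2 - 0.9676*x + 1.9574)/(1.3924*x^4 - 9.8648*x^3 + 17.8028*x^2 - 1.1704*x + 0.0196)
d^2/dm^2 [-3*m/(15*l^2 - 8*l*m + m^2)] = 6*(-4*m*(4*l - m)^2 + (-8*l + 3*m)*(15*l^2 - 8*l*m + m^2))/(15*l^2 - 8*l*m + m^2)^3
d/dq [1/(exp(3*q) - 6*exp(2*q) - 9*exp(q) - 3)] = 3*(-exp(2*q) + 4*exp(q) + 3)*exp(q)/(-exp(3*q) + 6*exp(2*q) + 9*exp(q) + 3)^2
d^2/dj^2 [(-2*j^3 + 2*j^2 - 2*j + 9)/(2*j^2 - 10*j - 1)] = 4*(-86*j^3 + 30*j^2 - 279*j + 470)/(8*j^6 - 120*j^5 + 588*j^4 - 880*j^3 - 294*j^2 - 30*j - 1)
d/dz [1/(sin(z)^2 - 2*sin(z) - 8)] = 2*(1 - sin(z))*cos(z)/((sin(z) - 4)^2*(sin(z) + 2)^2)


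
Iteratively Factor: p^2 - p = (p)*(p - 1)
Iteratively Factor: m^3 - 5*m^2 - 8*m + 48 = (m - 4)*(m^2 - m - 12) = (m - 4)^2*(m + 3)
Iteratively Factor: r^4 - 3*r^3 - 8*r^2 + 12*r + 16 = (r - 2)*(r^3 - r^2 - 10*r - 8) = (r - 2)*(r + 2)*(r^2 - 3*r - 4) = (r - 4)*(r - 2)*(r + 2)*(r + 1)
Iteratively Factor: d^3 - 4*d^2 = (d)*(d^2 - 4*d) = d^2*(d - 4)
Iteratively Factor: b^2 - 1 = (b + 1)*(b - 1)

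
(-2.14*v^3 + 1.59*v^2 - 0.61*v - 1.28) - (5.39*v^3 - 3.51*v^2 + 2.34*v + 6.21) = -7.53*v^3 + 5.1*v^2 - 2.95*v - 7.49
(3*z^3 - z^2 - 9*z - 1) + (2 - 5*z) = 3*z^3 - z^2 - 14*z + 1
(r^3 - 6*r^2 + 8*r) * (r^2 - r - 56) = r^5 - 7*r^4 - 42*r^3 + 328*r^2 - 448*r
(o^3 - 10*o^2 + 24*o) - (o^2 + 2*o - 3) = o^3 - 11*o^2 + 22*o + 3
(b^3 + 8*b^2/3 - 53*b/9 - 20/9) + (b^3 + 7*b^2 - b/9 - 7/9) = 2*b^3 + 29*b^2/3 - 6*b - 3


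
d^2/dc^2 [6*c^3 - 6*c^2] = 36*c - 12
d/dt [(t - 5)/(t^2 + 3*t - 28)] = (t^2 + 3*t - (t - 5)*(2*t + 3) - 28)/(t^2 + 3*t - 28)^2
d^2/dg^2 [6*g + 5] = 0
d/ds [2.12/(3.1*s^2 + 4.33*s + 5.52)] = (-13.144*s - 9.1796)/(3.1*s^2 + 4.33*s + 5.52)^2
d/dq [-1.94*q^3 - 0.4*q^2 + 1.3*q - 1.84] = -5.82*q^2 - 0.8*q + 1.3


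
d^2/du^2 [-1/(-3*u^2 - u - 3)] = 2*(-9*u^2 - 3*u + (6*u + 1)^2 - 9)/(3*u^2 + u + 3)^3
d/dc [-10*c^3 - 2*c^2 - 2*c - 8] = -30*c^2 - 4*c - 2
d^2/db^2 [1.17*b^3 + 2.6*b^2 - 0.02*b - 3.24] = 7.02*b + 5.2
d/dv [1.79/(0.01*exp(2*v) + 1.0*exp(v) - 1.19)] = (-0.0358*exp(v) - 1.79)*exp(v)/(0.01*exp(2*v) + 1.0*exp(v) - 1.19)^2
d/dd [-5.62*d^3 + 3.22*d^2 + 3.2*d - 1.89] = -16.86*d^2 + 6.44*d + 3.2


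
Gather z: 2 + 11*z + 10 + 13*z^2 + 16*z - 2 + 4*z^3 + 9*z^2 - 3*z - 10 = 4*z^3 + 22*z^2 + 24*z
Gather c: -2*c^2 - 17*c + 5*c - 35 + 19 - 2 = -2*c^2 - 12*c - 18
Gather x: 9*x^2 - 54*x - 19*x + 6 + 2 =9*x^2 - 73*x + 8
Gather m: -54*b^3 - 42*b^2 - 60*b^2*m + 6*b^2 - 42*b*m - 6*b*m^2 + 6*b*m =-54*b^3 - 36*b^2 - 6*b*m^2 + m*(-60*b^2 - 36*b)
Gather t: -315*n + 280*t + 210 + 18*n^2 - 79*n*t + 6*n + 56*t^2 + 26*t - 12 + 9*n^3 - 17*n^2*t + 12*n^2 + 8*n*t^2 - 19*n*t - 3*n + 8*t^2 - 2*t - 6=9*n^3 + 30*n^2 - 312*n + t^2*(8*n + 64) + t*(-17*n^2 - 98*n + 304) + 192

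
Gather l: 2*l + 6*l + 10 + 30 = 8*l + 40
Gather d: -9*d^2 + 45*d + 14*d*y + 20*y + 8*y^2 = -9*d^2 + d*(14*y + 45) + 8*y^2 + 20*y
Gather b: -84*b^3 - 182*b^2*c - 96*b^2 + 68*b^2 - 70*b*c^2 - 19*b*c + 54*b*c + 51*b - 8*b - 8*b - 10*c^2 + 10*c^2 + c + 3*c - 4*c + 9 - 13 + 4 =-84*b^3 + b^2*(-182*c - 28) + b*(-70*c^2 + 35*c + 35)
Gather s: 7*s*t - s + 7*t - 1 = s*(7*t - 1) + 7*t - 1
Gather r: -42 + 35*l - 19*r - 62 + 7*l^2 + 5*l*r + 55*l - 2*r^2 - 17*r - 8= 7*l^2 + 90*l - 2*r^2 + r*(5*l - 36) - 112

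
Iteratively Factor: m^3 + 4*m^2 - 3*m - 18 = (m - 2)*(m^2 + 6*m + 9) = (m - 2)*(m + 3)*(m + 3)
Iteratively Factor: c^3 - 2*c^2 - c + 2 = (c - 2)*(c^2 - 1) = (c - 2)*(c - 1)*(c + 1)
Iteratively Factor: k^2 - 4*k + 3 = (k - 3)*(k - 1)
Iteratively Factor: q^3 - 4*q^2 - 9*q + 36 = (q - 3)*(q^2 - q - 12) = (q - 3)*(q + 3)*(q - 4)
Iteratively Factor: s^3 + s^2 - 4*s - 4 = (s - 2)*(s^2 + 3*s + 2) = (s - 2)*(s + 1)*(s + 2)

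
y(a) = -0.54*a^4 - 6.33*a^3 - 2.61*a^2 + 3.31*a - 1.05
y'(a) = -2.16*a^3 - 18.99*a^2 - 5.22*a + 3.31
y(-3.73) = 174.26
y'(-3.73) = -129.33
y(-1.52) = 7.24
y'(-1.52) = -25.04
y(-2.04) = 25.72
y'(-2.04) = -46.73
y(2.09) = -73.62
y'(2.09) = -110.27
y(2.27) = -95.37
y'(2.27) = -131.66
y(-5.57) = 473.64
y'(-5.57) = -183.51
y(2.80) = -184.39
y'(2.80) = -207.60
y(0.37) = -0.51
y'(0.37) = -1.33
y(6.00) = -2142.27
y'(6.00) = -1178.21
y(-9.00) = 829.38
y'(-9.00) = 86.74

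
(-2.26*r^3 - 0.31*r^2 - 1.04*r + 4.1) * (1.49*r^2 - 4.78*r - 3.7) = -3.3674*r^5 + 10.3409*r^4 + 8.2942*r^3 + 12.2272*r^2 - 15.75*r - 15.17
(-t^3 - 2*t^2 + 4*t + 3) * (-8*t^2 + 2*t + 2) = 8*t^5 + 14*t^4 - 38*t^3 - 20*t^2 + 14*t + 6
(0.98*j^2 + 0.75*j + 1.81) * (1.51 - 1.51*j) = -1.4798*j^3 + 0.3473*j^2 - 1.6006*j + 2.7331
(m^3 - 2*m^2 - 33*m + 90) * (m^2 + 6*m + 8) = m^5 + 4*m^4 - 37*m^3 - 124*m^2 + 276*m + 720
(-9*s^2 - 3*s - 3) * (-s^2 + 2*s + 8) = 9*s^4 - 15*s^3 - 75*s^2 - 30*s - 24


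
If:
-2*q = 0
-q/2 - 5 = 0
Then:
No Solution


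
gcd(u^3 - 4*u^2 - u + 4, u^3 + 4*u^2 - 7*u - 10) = u + 1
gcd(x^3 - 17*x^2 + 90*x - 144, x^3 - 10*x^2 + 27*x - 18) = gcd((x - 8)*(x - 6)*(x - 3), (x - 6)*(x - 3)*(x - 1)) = x^2 - 9*x + 18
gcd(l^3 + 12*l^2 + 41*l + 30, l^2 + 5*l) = l + 5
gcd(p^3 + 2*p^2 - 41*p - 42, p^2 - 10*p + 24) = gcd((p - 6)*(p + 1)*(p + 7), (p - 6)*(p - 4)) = p - 6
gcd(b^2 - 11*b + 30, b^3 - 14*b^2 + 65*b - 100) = b - 5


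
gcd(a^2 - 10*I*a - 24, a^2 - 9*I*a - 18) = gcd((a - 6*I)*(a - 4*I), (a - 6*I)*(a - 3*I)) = a - 6*I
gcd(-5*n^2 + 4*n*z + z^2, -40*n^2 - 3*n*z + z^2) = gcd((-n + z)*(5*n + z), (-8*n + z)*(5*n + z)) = 5*n + z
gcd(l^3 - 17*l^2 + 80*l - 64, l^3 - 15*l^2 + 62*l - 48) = l^2 - 9*l + 8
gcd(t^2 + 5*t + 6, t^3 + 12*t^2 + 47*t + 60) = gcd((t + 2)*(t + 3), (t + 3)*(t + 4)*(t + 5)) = t + 3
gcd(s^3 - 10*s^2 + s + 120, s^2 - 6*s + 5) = s - 5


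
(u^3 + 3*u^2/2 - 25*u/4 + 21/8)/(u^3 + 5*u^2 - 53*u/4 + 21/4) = (u + 7/2)/(u + 7)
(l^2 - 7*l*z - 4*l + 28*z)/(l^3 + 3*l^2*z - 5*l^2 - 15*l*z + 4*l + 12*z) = (l - 7*z)/(l^2 + 3*l*z - l - 3*z)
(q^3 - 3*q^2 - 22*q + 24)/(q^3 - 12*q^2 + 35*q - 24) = (q^2 - 2*q - 24)/(q^2 - 11*q + 24)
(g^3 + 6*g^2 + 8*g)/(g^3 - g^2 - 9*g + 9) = g*(g^2 + 6*g + 8)/(g^3 - g^2 - 9*g + 9)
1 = 1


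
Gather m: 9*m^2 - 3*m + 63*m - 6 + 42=9*m^2 + 60*m + 36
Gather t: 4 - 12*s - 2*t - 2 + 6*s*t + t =-12*s + t*(6*s - 1) + 2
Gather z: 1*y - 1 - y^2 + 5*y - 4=-y^2 + 6*y - 5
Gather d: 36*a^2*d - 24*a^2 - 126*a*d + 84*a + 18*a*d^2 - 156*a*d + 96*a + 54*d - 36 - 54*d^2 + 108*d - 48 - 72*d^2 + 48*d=-24*a^2 + 180*a + d^2*(18*a - 126) + d*(36*a^2 - 282*a + 210) - 84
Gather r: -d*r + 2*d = -d*r + 2*d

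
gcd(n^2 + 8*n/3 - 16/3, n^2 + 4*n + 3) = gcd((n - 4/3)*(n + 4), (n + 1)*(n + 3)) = 1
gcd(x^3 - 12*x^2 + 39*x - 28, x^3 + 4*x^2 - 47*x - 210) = x - 7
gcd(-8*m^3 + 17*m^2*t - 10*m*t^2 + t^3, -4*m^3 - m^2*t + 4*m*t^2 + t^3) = -m + t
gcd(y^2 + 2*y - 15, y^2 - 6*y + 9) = y - 3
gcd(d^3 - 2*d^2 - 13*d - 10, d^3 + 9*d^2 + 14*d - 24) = 1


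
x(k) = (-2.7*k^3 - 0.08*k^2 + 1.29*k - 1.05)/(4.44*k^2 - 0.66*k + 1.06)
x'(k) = (0.66 - 8.88*k)*(-2.7*k^3 - 0.08*k^2 + 1.29*k - 1.05)/(4.44*k^2 - 0.66*k + 1.06)^2 + (-8.1*k^2 - 0.16*k + 1.29)/(4.44*k^2 - 0.66*k + 1.06)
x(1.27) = -0.69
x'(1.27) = -0.63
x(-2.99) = 1.56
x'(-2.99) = -0.66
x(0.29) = -0.60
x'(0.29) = 1.38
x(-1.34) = 0.36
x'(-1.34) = -0.86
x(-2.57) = 1.28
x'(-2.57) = -0.68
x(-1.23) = 0.26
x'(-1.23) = -0.90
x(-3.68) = 2.01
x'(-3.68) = -0.64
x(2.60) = -1.56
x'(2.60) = -0.65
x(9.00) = -5.54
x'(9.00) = -0.61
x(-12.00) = 7.15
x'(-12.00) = -0.61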